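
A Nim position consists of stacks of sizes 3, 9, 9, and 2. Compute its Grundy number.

1

Compute the nim-sum pairwise:
3 ^ 9 = 10
10 ^ 9 = 3
3 ^ 2 = 1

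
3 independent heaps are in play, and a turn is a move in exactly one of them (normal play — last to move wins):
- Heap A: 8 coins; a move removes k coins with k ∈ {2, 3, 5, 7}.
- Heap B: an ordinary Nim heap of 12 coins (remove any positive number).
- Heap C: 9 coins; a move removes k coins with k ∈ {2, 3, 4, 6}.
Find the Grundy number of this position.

For heap A, compute g(0), g(1), … with moves {2, 3, 5, 7}:
g(0) = mex{} = 0
g(1) = mex{} = 0
g(2) = mex{0} = 1
g(3) = mex{0} = 1
g(4) = mex{0,1} = 2
g(5) = mex{0,1} = 2
g(6) = mex{0,1,2} = 3
g(7) = mex{0,1,2} = 3
g(8) = mex{0,1,2,3} = 4
So g(8) = 4.
Heap B is a plain Nim heap of size 12, so its Grundy value is 12.
Grundy values for heap C (subtraction set {2, 3, 4, 6}):
g(0) = mex{} = 0
g(1) = mex{} = 0
g(2) = mex{0} = 1
g(3) = mex{0} = 1
g(4) = mex{0,1} = 2
g(5) = mex{0,1} = 2
g(6) = mex{0,1,2} = 3
g(7) = mex{0,1,2} = 3
g(8) = mex{1,2,3} = 0
g(9) = mex{1,2,3} = 0
So g(9) = 0.
By the Sprague-Grundy theorem, the Grundy value of a sum of independent games is the XOR of the component values.
Combined value = 4 ⊕ 12 ⊕ 0 = 8.

8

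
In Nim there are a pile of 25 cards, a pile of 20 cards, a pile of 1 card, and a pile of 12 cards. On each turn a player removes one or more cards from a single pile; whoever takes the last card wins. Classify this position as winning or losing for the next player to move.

Losing position

In binary:
  11001  (25)
  10100  (20)
  00001  (1)
  01100  (12)
  -----
  00000  (0)
The nim-sum is 0, so this is a P-position: the player to move is in a losing position under optimal play.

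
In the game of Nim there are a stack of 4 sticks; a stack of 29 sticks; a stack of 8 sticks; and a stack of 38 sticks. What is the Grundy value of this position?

55

Bitwise XOR of the heap sizes:
  000100  (4)
  011101  (29)
  001000  (8)
  100110  (38)
  ------
  110111  (55)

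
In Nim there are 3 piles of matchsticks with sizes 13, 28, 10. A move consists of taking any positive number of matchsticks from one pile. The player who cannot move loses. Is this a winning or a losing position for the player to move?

Winning position

Nim-sum: 13 XOR 28 XOR 10 = 27.
The nim-sum is 27 ≠ 0, so this is an N-position: the player to move can win.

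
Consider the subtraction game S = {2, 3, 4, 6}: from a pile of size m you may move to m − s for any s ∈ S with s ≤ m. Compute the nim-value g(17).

Grundy values for subtraction set {2, 3, 4, 6}:
k:     0  1  2  3  4  5  6  7  8  9 10 11 12 13 14 15 16 17
g(k):  0  0  1  1  2  2  3  3  0  0  1  1  2  2  3  3  0  0
So g(17) = 0.

0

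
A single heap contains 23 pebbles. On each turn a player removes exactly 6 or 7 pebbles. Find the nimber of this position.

1

Compute g(0), g(1), … for moves {6, 7}:
k:     0  1  2  3  4  5  6  7  8  9 10 11 12 13 14 15 16 17 18 19 20 21 22 23
g(k):  0  0  0  0  0  0  1  1  1  1  1  1  2  0  0  0  0  0  0  1  1  1  1  1
So g(23) = 1.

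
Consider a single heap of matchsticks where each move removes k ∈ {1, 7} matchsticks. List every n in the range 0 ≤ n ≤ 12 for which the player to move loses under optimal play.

0, 2, 4, 6, 8, 10, 12

Compute g(0), g(1), … for moves {1, 7}:
k:     0  1  2  3  4  5  6  7  8  9 10 11 12
g(k):  0  1  0  1  0  1  0  1  0  1  0  1  0
The P-positions (g = 0) in 0..12 are 0, 2, 4, 6, 8, 10, 12.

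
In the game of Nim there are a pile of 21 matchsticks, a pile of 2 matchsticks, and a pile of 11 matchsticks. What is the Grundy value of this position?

Compute the nim-sum pairwise:
21 ⊕ 2 = 23
23 ⊕ 11 = 28

28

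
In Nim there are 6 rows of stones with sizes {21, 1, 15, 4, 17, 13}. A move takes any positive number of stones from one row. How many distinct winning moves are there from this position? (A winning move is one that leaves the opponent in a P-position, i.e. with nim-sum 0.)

1

Write each in binary and XOR column by column:
  10101  (21)
  00001  (1)
  01111  (15)
  00100  (4)
  10001  (17)
  01101  (13)
  -----
  00011  (3)
The overall nim-sum is X = 3. A row of size p has a winning move iff p XOR X < p (reduce it to p XOR X).
  21: 21 XOR 3 = 22 ≥ 21 — no move.
  1: 1 XOR 3 = 2 ≥ 1 — no move.
  15: 15 XOR 3 = 12 < 15 — winning move (to 12).
  4: 4 XOR 3 = 7 ≥ 4 — no move.
  17: 17 XOR 3 = 18 ≥ 17 — no move.
  13: 13 XOR 3 = 14 ≥ 13 — no move.
That gives 1 winning move.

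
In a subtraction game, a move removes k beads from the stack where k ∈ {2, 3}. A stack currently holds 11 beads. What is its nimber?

Grundy values for subtraction set {2, 3}:
g(0) = mex{} = 0
g(1) = mex{} = 0
g(2) = mex{0} = 1
g(3) = mex{0} = 1
g(4) = mex{0,1} = 2
g(5) = mex{1} = 0
g(6) = mex{1,2} = 0
g(7) = mex{0,2} = 1
g(8) = mex{0} = 1
g(9) = mex{0,1} = 2
g(10) = mex{1} = 0
g(11) = mex{1,2} = 0
So g(11) = 0.

0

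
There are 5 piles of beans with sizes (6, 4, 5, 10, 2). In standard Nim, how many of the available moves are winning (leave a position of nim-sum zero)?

1

Compute the nim-sum pairwise:
6 ^ 4 = 2
2 ^ 5 = 7
7 ^ 10 = 13
13 ^ 2 = 15
The overall nim-sum is X = 15. A pile of size p has a winning move iff p XOR X < p (reduce it to p XOR X).
  6: 6 XOR 15 = 9 ≥ 6 — no move.
  4: 4 XOR 15 = 11 ≥ 4 — no move.
  5: 5 XOR 15 = 10 ≥ 5 — no move.
  10: 10 XOR 15 = 5 < 10 — winning move (to 5).
  2: 2 XOR 15 = 13 ≥ 2 — no move.
That gives 1 winning move.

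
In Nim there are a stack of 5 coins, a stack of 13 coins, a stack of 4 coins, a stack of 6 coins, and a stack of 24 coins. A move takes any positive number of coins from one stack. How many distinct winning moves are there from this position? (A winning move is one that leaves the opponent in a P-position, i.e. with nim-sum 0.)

1

Compute the nim-sum pairwise:
5 ⊕ 13 = 8
8 ⊕ 4 = 12
12 ⊕ 6 = 10
10 ⊕ 24 = 18
The overall nim-sum is X = 18. A stack of size p has a winning move iff p XOR X < p (reduce it to p XOR X).
  5: 5 XOR 18 = 23 ≥ 5 — no move.
  13: 13 XOR 18 = 31 ≥ 13 — no move.
  4: 4 XOR 18 = 22 ≥ 4 — no move.
  6: 6 XOR 18 = 20 ≥ 6 — no move.
  24: 24 XOR 18 = 10 < 24 — winning move (to 10).
That gives 1 winning move.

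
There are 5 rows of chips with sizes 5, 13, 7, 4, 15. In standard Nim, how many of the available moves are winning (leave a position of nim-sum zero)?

Compute the nim-sum pairwise:
5 XOR 13 = 8
8 XOR 7 = 15
15 XOR 4 = 11
11 XOR 15 = 4
The overall nim-sum is X = 4. A row of size p has a winning move iff p XOR X < p (reduce it to p XOR X).
  5: 5 XOR 4 = 1 < 5 — winning move (to 1).
  13: 13 XOR 4 = 9 < 13 — winning move (to 9).
  7: 7 XOR 4 = 3 < 7 — winning move (to 3).
  4: 4 XOR 4 = 0 < 4 — winning move (to 0).
  15: 15 XOR 4 = 11 < 15 — winning move (to 11).
That gives 5 winning moves.

5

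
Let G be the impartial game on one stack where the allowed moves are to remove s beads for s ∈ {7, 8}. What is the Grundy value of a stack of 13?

Compute g(0), g(1), … for moves {7, 8}:
k:     0  1  2  3  4  5  6  7  8  9 10 11 12 13
g(k):  0  0  0  0  0  0  0  1  1  1  1  1  1  1
So g(13) = 1.

1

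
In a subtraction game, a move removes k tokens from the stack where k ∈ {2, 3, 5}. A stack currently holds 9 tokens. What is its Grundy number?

1

Grundy values for subtraction set {2, 3, 5}:
g(0) = mex{} = 0
g(1) = mex{} = 0
g(2) = mex{0} = 1
g(3) = mex{0} = 1
g(4) = mex{0,1} = 2
g(5) = mex{0,1} = 2
g(6) = mex{0,1,2} = 3
g(7) = mex{1,2} = 0
g(8) = mex{1,2,3} = 0
g(9) = mex{0,2,3} = 1
So g(9) = 1.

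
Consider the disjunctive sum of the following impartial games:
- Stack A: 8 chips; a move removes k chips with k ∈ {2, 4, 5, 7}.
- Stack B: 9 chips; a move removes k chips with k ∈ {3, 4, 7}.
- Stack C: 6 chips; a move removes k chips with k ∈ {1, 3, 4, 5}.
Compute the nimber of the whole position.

5

Build the Grundy sequence for stack A with g(k) = mex{g(k−s) : s ∈ {2, 4, 5, 7}, s ≤ k}:
k:     0  1  2  3  4  5  6  7  8
g(k):  0  0  1  1  2  2  3  3  4
So g(8) = 4.
For stack B, compute g(0), g(1), … with moves {3, 4, 7}:
k:     0  1  2  3  4  5  6  7  8  9
g(k):  0  0  0  1  1  1  2  2  2  3
So g(9) = 3.
Build the Grundy sequence for stack C with g(k) = mex{g(k−s) : s ∈ {1, 3, 4, 5}, s ≤ k}:
g(0) = mex{} = 0
g(1) = mex{0} = 1
g(2) = mex{1} = 0
g(3) = mex{0} = 1
g(4) = mex{0,1} = 2
g(5) = mex{0,1,2} = 3
g(6) = mex{0,1,3} = 2
So g(6) = 2.
The value of a disjunctive sum is the nim-sum of the parts.
Combined value = 4 ⊕ 3 ⊕ 2 = 5.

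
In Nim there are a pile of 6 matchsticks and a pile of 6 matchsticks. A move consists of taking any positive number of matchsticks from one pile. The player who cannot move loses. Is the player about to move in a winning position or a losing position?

Losing position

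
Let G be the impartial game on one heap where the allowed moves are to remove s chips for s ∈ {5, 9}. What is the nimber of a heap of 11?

2

Build the Grundy sequence with g(k) = mex{g(k−s) : s ∈ {5, 9}, s ≤ k}:
g(0) = mex{} = 0
g(1) = mex{} = 0
g(2) = mex{} = 0
g(3) = mex{} = 0
g(4) = mex{} = 0
g(5) = mex{0} = 1
g(6) = mex{0} = 1
g(7) = mex{0} = 1
g(8) = mex{0} = 1
g(9) = mex{0} = 1
g(10) = mex{0,1} = 2
g(11) = mex{0,1} = 2
So g(11) = 2.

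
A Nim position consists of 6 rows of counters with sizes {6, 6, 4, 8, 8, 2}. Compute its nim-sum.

6

Compute the nim-sum pairwise:
6 XOR 6 = 0
0 XOR 4 = 4
4 XOR 8 = 12
12 XOR 8 = 4
4 XOR 2 = 6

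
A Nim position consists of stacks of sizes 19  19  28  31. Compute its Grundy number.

Nim-sum: 19 ^ 19 ^ 28 ^ 31 = 3.

3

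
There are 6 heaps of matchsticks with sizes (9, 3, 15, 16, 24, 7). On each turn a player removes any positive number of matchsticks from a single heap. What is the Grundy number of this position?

Compute the nim-sum pairwise:
9 ⊕ 3 = 10
10 ⊕ 15 = 5
5 ⊕ 16 = 21
21 ⊕ 24 = 13
13 ⊕ 7 = 10

10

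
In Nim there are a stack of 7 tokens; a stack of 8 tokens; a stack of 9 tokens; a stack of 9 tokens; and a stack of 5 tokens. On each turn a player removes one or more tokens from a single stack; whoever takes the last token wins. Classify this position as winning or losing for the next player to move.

Winning position

Write each in binary and XOR column by column:
  0111  (7)
  1000  (8)
  1001  (9)
  1001  (9)
  0101  (5)
  ----
  1010  (10)
The nim-sum is 10 ≠ 0, so this is an N-position: the player to move can win.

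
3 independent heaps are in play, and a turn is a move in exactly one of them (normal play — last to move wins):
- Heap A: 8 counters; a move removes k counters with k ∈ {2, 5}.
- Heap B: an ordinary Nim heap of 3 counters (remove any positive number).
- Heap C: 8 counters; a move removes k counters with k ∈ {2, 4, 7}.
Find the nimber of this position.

2

Grundy values for heap A (subtraction set {2, 5}):
g(0) = mex{} = 0
g(1) = mex{} = 0
g(2) = mex{0} = 1
g(3) = mex{0} = 1
g(4) = mex{1} = 0
g(5) = mex{0,1} = 2
g(6) = mex{0} = 1
g(7) = mex{1,2} = 0
g(8) = mex{1} = 0
So g(8) = 0.
Heap B is a plain Nim heap of size 3, so its Grundy value is 3.
Grundy values for heap C (subtraction set {2, 4, 7}):
k:     0  1  2  3  4  5  6  7  8
g(k):  0  0  1  1  2  2  0  3  1
So g(8) = 1.
The value of a disjunctive sum is the nim-sum of the parts.
Combined value = 0 ⊕ 3 ⊕ 1 = 2.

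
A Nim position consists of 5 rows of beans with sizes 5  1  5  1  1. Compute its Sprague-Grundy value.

1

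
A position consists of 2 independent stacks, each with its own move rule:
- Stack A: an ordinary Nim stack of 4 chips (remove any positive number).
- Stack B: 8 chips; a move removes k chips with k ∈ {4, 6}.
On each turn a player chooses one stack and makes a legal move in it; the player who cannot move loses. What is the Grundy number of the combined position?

6

Stack A is a plain Nim stack of size 4, so its Grundy value is 4.
Grundy values for stack B (subtraction set {4, 6}):
k:     0  1  2  3  4  5  6  7  8
g(k):  0  0  0  0  1  1  1  1  2
So g(8) = 2.
The value of a disjunctive sum is the nim-sum of the parts.
Combined value = 4 XOR 2 = 6.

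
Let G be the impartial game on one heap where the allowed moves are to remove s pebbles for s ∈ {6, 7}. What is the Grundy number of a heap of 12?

Compute g(0), g(1), … for moves {6, 7}:
k:     0  1  2  3  4  5  6  7  8  9 10 11 12
g(k):  0  0  0  0  0  0  1  1  1  1  1  1  2
So g(12) = 2.

2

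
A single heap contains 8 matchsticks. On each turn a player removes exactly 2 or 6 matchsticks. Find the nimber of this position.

0

Build the Grundy sequence with g(k) = mex{g(k−s) : s ∈ {2, 6}, s ≤ k}:
k:     0  1  2  3  4  5  6  7  8
g(k):  0  0  1  1  0  0  1  1  0
So g(8) = 0.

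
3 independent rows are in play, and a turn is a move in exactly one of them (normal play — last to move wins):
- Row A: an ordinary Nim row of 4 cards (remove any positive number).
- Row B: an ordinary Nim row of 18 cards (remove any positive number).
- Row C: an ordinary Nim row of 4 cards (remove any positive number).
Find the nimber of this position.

18

Row A is a plain Nim row of size 4, so its Grundy value is 4.
Row B is a plain Nim row of size 18, so its Grundy value is 18.
Row C is a plain Nim row of size 4, so its Grundy value is 4.
By the Sprague-Grundy theorem, the Grundy value of a sum of independent games is the XOR of the component values.
Combined value = 4 ⊕ 18 ⊕ 4 = 18.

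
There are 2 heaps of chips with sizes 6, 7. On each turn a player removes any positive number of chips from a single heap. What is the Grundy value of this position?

Bitwise XOR of the heap sizes:
  110  (6)
  111  (7)
  ---
  001  (1)

1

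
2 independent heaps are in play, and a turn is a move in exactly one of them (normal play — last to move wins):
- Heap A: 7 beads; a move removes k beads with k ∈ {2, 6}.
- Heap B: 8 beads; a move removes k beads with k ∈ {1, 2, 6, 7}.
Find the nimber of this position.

1

Grundy values for heap A (subtraction set {2, 6}):
g(0) = mex{} = 0
g(1) = mex{} = 0
g(2) = mex{0} = 1
g(3) = mex{0} = 1
g(4) = mex{1} = 0
g(5) = mex{1} = 0
g(6) = mex{0} = 1
g(7) = mex{0} = 1
So g(7) = 1.
Grundy values for heap B (subtraction set {1, 2, 6, 7}):
k:     0  1  2  3  4  5  6  7  8
g(k):  0  1  2  0  1  2  3  4  0
So g(8) = 0.
By the Sprague-Grundy theorem, the Grundy value of a sum of independent games is the XOR of the component values.
Combined value = 1 XOR 0 = 1.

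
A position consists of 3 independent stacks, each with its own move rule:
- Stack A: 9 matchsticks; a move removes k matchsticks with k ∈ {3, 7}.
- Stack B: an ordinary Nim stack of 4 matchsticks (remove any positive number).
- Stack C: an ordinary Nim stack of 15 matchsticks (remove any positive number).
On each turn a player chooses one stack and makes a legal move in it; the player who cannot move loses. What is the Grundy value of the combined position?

Build the Grundy sequence for stack A with g(k) = mex{g(k−s) : s ∈ {3, 7}, s ≤ k}:
k:     0  1  2  3  4  5  6  7  8  9
g(k):  0  0  0  1  1  1  0  2  2  1
So g(9) = 1.
Stack B is a plain Nim stack of size 4, so its Grundy value is 4.
Stack C is a plain Nim stack of size 15, so its Grundy value is 15.
The value of a disjunctive sum is the nim-sum of the parts.
Combined value = 1 ⊕ 4 ⊕ 15 = 10.

10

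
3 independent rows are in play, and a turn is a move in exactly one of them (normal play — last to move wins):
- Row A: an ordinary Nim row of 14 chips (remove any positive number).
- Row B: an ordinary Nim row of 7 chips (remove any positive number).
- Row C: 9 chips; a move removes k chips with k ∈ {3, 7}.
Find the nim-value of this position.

8

Row A is a plain Nim row of size 14, so its Grundy value is 14.
Row B is a plain Nim row of size 7, so its Grundy value is 7.
Grundy values for row C (subtraction set {3, 7}):
g(0) = mex{} = 0
g(1) = mex{} = 0
g(2) = mex{} = 0
g(3) = mex{0} = 1
g(4) = mex{0} = 1
g(5) = mex{0} = 1
g(6) = mex{1} = 0
g(7) = mex{0,1} = 2
g(8) = mex{0,1} = 2
g(9) = mex{0} = 1
So g(9) = 1.
By the Sprague-Grundy theorem, the Grundy value of a sum of independent games is the XOR of the component values.
Combined value = 14 ⊕ 7 ⊕ 1 = 8.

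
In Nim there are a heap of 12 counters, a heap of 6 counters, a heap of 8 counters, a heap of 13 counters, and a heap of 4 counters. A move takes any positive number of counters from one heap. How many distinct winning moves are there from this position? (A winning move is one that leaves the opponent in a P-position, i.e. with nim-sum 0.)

Write each in binary and XOR column by column:
  1100  (12)
  0110  (6)
  1000  (8)
  1101  (13)
  0100  (4)
  ----
  1011  (11)
The overall nim-sum is X = 11. A heap of size p has a winning move iff p XOR X < p (reduce it to p XOR X).
  12: 12 XOR 11 = 7 < 12 — winning move (to 7).
  6: 6 XOR 11 = 13 ≥ 6 — no move.
  8: 8 XOR 11 = 3 < 8 — winning move (to 3).
  13: 13 XOR 11 = 6 < 13 — winning move (to 6).
  4: 4 XOR 11 = 15 ≥ 4 — no move.
That gives 3 winning moves.

3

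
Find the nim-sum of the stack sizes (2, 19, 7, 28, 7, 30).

19

Nim-sum: 2 ^ 19 ^ 7 ^ 28 ^ 7 ^ 30 = 19.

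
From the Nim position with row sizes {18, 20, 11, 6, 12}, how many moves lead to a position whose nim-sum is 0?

3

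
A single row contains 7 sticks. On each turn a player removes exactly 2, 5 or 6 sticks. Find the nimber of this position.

Grundy values for subtraction set {2, 5, 6}:
k:     0  1  2  3  4  5  6  7
g(k):  0  0  1  1  0  2  1  3
So g(7) = 3.

3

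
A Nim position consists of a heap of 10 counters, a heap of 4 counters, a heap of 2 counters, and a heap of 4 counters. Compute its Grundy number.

8

Nim-sum: 10 XOR 4 XOR 2 XOR 4 = 8.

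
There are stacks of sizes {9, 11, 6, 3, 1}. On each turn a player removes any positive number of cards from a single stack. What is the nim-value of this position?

6

Compute the nim-sum pairwise:
9 XOR 11 = 2
2 XOR 6 = 4
4 XOR 3 = 7
7 XOR 1 = 6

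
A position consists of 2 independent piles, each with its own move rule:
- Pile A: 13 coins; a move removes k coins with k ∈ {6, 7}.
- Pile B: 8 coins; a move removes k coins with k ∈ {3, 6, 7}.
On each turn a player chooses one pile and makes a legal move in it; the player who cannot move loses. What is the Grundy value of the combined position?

For pile A, compute g(0), g(1), … with moves {6, 7}:
g(0) = mex{} = 0
g(1) = mex{} = 0
g(2) = mex{} = 0
g(3) = mex{} = 0
g(4) = mex{} = 0
g(5) = mex{} = 0
g(6) = mex{0} = 1
g(7) = mex{0} = 1
g(8) = mex{0} = 1
g(9) = mex{0} = 1
g(10) = mex{0} = 1
g(11) = mex{0} = 1
g(12) = mex{0,1} = 2
g(13) = mex{1} = 0
So g(13) = 0.
For pile B, compute g(0), g(1), … with moves {3, 6, 7}:
k:     0  1  2  3  4  5  6  7  8
g(k):  0  0  0  1  1  1  2  2  2
So g(8) = 2.
By the Sprague-Grundy theorem, the Grundy value of a sum of independent games is the XOR of the component values.
Combined value = 0 XOR 2 = 2.

2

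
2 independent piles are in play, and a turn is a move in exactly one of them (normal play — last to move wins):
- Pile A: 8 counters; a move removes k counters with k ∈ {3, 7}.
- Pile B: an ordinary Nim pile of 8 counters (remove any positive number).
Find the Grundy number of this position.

For pile A, compute g(0), g(1), … with moves {3, 7}:
g(0) = mex{} = 0
g(1) = mex{} = 0
g(2) = mex{} = 0
g(3) = mex{0} = 1
g(4) = mex{0} = 1
g(5) = mex{0} = 1
g(6) = mex{1} = 0
g(7) = mex{0,1} = 2
g(8) = mex{0,1} = 2
So g(8) = 2.
Pile B is a plain Nim pile of size 8, so its Grundy value is 8.
By the Sprague-Grundy theorem, the Grundy value of a sum of independent games is the XOR of the component values.
Combined value = 2 ⊕ 8 = 10.

10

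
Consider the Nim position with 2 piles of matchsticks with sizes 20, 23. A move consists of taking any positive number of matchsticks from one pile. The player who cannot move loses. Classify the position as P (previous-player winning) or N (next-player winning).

N-position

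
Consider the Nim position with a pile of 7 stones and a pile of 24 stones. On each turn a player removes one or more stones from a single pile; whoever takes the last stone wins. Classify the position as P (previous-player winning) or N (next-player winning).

N-position

Compute the nim-sum pairwise:
7 ^ 24 = 31
The nim-sum is 31 ≠ 0, so this is an N-position: the player to move can win.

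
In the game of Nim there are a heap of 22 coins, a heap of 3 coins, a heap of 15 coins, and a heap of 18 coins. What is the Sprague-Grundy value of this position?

8

In binary:
  10110  (22)
  00011  (3)
  01111  (15)
  10010  (18)
  -----
  01000  (8)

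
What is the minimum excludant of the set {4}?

0

0 is not in the set, so the mex is 0.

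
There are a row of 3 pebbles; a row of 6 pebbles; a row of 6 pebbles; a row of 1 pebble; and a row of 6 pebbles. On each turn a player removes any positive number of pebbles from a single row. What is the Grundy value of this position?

Nim-sum: 3 XOR 6 XOR 6 XOR 1 XOR 6 = 4.

4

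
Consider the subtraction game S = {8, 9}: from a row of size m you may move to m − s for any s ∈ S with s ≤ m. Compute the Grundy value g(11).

1

Grundy values for subtraction set {8, 9}:
k:     0  1  2  3  4  5  6  7  8  9 10 11
g(k):  0  0  0  0  0  0  0  0  1  1  1  1
So g(11) = 1.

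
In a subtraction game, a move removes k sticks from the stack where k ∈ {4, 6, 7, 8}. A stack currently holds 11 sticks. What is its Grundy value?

2

Compute g(0), g(1), … for moves {4, 6, 7, 8}:
k:     0  1  2  3  4  5  6  7  8  9 10 11
g(k):  0  0  0  0  1  1  1  1  2  2  2  2
So g(11) = 2.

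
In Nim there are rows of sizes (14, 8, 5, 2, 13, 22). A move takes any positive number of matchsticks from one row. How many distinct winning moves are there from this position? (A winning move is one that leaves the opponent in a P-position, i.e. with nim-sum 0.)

1

Nim-sum: 14 XOR 8 XOR 5 XOR 2 XOR 13 XOR 22 = 26.
The overall nim-sum is X = 26. A row of size p has a winning move iff p XOR X < p (reduce it to p XOR X).
  14: 14 XOR 26 = 20 ≥ 14 — no move.
  8: 8 XOR 26 = 18 ≥ 8 — no move.
  5: 5 XOR 26 = 31 ≥ 5 — no move.
  2: 2 XOR 26 = 24 ≥ 2 — no move.
  13: 13 XOR 26 = 23 ≥ 13 — no move.
  22: 22 XOR 26 = 12 < 22 — winning move (to 12).
That gives 1 winning move.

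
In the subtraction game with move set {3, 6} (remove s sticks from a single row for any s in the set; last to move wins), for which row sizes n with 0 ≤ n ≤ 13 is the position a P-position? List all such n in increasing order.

0, 1, 2, 9, 10, 11

Compute g(0), g(1), … for moves {3, 6}:
k:     0  1  2  3  4  5  6  7  8  9 10 11 12 13
g(k):  0  0  0  1  1  1  2  2  2  0  0  0  1  1
The P-positions (g = 0) in 0..13 are 0, 1, 2, 9, 10, 11.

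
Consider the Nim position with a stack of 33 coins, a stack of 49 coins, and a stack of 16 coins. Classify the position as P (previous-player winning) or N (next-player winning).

Bitwise XOR of the heap sizes:
  100001  (33)
  110001  (49)
  010000  (16)
  ------
  000000  (0)
The nim-sum is 0, so this is a P-position: the player to move is in a losing position under optimal play.

P-position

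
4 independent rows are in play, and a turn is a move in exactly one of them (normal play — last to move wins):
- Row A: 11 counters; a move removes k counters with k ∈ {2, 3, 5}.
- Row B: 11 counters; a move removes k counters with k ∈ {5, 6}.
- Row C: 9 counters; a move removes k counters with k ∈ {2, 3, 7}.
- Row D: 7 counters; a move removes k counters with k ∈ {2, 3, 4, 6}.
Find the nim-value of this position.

3

For row A, compute g(0), g(1), … with moves {2, 3, 5}:
g(0) = mex{} = 0
g(1) = mex{} = 0
g(2) = mex{0} = 1
g(3) = mex{0} = 1
g(4) = mex{0,1} = 2
g(5) = mex{0,1} = 2
g(6) = mex{0,1,2} = 3
g(7) = mex{1,2} = 0
g(8) = mex{1,2,3} = 0
g(9) = mex{0,2,3} = 1
g(10) = mex{0,2} = 1
g(11) = mex{0,1,3} = 2
So g(11) = 2.
Build the Grundy sequence for row B with g(k) = mex{g(k−s) : s ∈ {5, 6}, s ≤ k}:
g(0) = mex{} = 0
g(1) = mex{} = 0
g(2) = mex{} = 0
g(3) = mex{} = 0
g(4) = mex{} = 0
g(5) = mex{0} = 1
g(6) = mex{0} = 1
g(7) = mex{0} = 1
g(8) = mex{0} = 1
g(9) = mex{0} = 1
g(10) = mex{0,1} = 2
g(11) = mex{1} = 0
So g(11) = 0.
For row C, compute g(0), g(1), … with moves {2, 3, 7}:
g(0) = mex{} = 0
g(1) = mex{} = 0
g(2) = mex{0} = 1
g(3) = mex{0} = 1
g(4) = mex{0,1} = 2
g(5) = mex{1} = 0
g(6) = mex{1,2} = 0
g(7) = mex{0,2} = 1
g(8) = mex{0} = 1
g(9) = mex{0,1} = 2
So g(9) = 2.
Build the Grundy sequence for row D with g(k) = mex{g(k−s) : s ∈ {2, 3, 4, 6}, s ≤ k}:
k:     0  1  2  3  4  5  6  7
g(k):  0  0  1  1  2  2  3  3
So g(7) = 3.
The value of a disjunctive sum is the nim-sum of the parts.
Combined value = 2 ⊕ 0 ⊕ 2 ⊕ 3 = 3.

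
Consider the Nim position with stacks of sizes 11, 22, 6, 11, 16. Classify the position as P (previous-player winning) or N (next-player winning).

P-position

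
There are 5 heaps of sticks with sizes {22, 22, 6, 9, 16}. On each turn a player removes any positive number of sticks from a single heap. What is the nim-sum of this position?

Nim-sum: 22 ⊕ 22 ⊕ 6 ⊕ 9 ⊕ 16 = 31.

31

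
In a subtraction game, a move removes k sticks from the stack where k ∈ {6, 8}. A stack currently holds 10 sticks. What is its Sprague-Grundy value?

Grundy values for subtraction set {6, 8}:
k:     0  1  2  3  4  5  6  7  8  9 10
g(k):  0  0  0  0  0  0  1  1  1  1  1
So g(10) = 1.

1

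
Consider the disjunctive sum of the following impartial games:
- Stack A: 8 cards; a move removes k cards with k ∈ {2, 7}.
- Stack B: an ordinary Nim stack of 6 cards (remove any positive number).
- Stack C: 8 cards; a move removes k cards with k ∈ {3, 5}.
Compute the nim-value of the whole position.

For stack A, compute g(0), g(1), … with moves {2, 7}:
g(0) = mex{} = 0
g(1) = mex{} = 0
g(2) = mex{0} = 1
g(3) = mex{0} = 1
g(4) = mex{1} = 0
g(5) = mex{1} = 0
g(6) = mex{0} = 1
g(7) = mex{0} = 1
g(8) = mex{0,1} = 2
So g(8) = 2.
Stack B is a plain Nim stack of size 6, so its Grundy value is 6.
Grundy values for stack C (subtraction set {3, 5}):
g(0) = mex{} = 0
g(1) = mex{} = 0
g(2) = mex{} = 0
g(3) = mex{0} = 1
g(4) = mex{0} = 1
g(5) = mex{0} = 1
g(6) = mex{0,1} = 2
g(7) = mex{0,1} = 2
g(8) = mex{1} = 0
So g(8) = 0.
The value of a disjunctive sum is the nim-sum of the parts.
Combined value = 2 XOR 6 XOR 0 = 4.

4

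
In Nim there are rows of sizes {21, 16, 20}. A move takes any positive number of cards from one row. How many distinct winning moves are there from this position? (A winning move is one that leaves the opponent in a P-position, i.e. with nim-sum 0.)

3

Nim-sum: 21 XOR 16 XOR 20 = 17.
The overall nim-sum is X = 17. A row of size p has a winning move iff p XOR X < p (reduce it to p XOR X).
  21: 21 XOR 17 = 4 < 21 — winning move (to 4).
  16: 16 XOR 17 = 1 < 16 — winning move (to 1).
  20: 20 XOR 17 = 5 < 20 — winning move (to 5).
That gives 3 winning moves.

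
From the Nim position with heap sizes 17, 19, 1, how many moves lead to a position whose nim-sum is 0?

1

Compute the nim-sum pairwise:
17 ⊕ 19 = 2
2 ⊕ 1 = 3
The overall nim-sum is X = 3. A heap of size p has a winning move iff p XOR X < p (reduce it to p XOR X).
  17: 17 XOR 3 = 18 ≥ 17 — no move.
  19: 19 XOR 3 = 16 < 19 — winning move (to 16).
  1: 1 XOR 3 = 2 ≥ 1 — no move.
That gives 1 winning move.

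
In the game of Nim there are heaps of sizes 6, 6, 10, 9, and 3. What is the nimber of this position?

Nim-sum: 6 XOR 6 XOR 10 XOR 9 XOR 3 = 0.

0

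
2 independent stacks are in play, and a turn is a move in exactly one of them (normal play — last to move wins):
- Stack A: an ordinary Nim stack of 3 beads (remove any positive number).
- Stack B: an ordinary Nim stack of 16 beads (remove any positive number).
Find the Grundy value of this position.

Stack A is a plain Nim stack of size 3, so its Grundy value is 3.
Stack B is a plain Nim stack of size 16, so its Grundy value is 16.
The value of a disjunctive sum is the nim-sum of the parts.
Combined value = 3 ⊕ 16 = 19.

19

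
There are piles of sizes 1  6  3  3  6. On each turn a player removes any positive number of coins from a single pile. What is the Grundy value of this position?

Nim-sum: 1 ^ 6 ^ 3 ^ 3 ^ 6 = 1.

1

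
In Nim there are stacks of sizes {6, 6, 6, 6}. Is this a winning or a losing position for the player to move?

Losing position

In binary:
  110  (6)
  110  (6)
  110  (6)
  110  (6)
  ---
  000  (0)
The nim-sum is 0, so this is a P-position: the player to move is in a losing position under optimal play.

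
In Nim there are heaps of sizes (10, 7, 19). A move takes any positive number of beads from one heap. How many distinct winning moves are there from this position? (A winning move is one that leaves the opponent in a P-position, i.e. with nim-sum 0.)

Nim-sum: 10 ^ 7 ^ 19 = 30.
The overall nim-sum is X = 30. A heap of size p has a winning move iff p XOR X < p (reduce it to p XOR X).
  10: 10 XOR 30 = 20 ≥ 10 — no move.
  7: 7 XOR 30 = 25 ≥ 7 — no move.
  19: 19 XOR 30 = 13 < 19 — winning move (to 13).
That gives 1 winning move.

1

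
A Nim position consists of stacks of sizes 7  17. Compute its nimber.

Write each in binary and XOR column by column:
  00111  (7)
  10001  (17)
  -----
  10110  (22)

22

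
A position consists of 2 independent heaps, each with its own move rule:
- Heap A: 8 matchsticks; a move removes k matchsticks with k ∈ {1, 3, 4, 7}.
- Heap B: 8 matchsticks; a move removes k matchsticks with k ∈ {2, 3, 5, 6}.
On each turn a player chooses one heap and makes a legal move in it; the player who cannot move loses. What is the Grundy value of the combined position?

0

For heap A, compute g(0), g(1), … with moves {1, 3, 4, 7}:
k:     0  1  2  3  4  5  6  7  8
g(k):  0  1  0  1  2  3  2  3  0
So g(8) = 0.
Grundy values for heap B (subtraction set {2, 3, 5, 6}):
g(0) = mex{} = 0
g(1) = mex{} = 0
g(2) = mex{0} = 1
g(3) = mex{0} = 1
g(4) = mex{0,1} = 2
g(5) = mex{0,1} = 2
g(6) = mex{0,1,2} = 3
g(7) = mex{0,1,2} = 3
g(8) = mex{1,2,3} = 0
So g(8) = 0.
The value of a disjunctive sum is the nim-sum of the parts.
Combined value = 0 XOR 0 = 0.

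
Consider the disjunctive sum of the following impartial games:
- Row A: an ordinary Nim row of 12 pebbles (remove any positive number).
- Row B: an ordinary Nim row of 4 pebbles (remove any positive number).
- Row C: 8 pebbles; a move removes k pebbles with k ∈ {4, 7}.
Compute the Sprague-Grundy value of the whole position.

Row A is a plain Nim row of size 12, so its Grundy value is 12.
Row B is a plain Nim row of size 4, so its Grundy value is 4.
Build the Grundy sequence for row C with g(k) = mex{g(k−s) : s ∈ {4, 7}, s ≤ k}:
k:     0  1  2  3  4  5  6  7  8
g(k):  0  0  0  0  1  1  1  1  2
So g(8) = 2.
By the Sprague-Grundy theorem, the Grundy value of a sum of independent games is the XOR of the component values.
Combined value = 12 ⊕ 4 ⊕ 2 = 10.

10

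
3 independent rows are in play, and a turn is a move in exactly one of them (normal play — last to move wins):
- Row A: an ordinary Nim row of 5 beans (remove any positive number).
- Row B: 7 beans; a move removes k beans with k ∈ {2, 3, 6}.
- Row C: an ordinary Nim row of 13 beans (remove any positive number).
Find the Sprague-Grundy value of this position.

9

Row A is a plain Nim row of size 5, so its Grundy value is 5.
Build the Grundy sequence for row B with g(k) = mex{g(k−s) : s ∈ {2, 3, 6}, s ≤ k}:
g(0) = mex{} = 0
g(1) = mex{} = 0
g(2) = mex{0} = 1
g(3) = mex{0} = 1
g(4) = mex{0,1} = 2
g(5) = mex{1} = 0
g(6) = mex{0,1,2} = 3
g(7) = mex{0,2} = 1
So g(7) = 1.
Row C is a plain Nim row of size 13, so its Grundy value is 13.
The value of a disjunctive sum is the nim-sum of the parts.
Combined value = 5 XOR 1 XOR 13 = 9.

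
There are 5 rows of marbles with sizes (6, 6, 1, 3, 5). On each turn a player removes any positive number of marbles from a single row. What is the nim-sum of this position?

Compute the nim-sum pairwise:
6 ^ 6 = 0
0 ^ 1 = 1
1 ^ 3 = 2
2 ^ 5 = 7

7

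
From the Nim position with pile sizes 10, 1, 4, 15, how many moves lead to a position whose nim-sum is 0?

Nim-sum: 10 XOR 1 XOR 4 XOR 15 = 0.
The nim-sum is already 0, so every move leaves a nonzero nim-sum — there are no winning moves.

0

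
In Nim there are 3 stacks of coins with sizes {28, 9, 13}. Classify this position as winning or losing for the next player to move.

Nim-sum: 28 ⊕ 9 ⊕ 13 = 24.
The nim-sum is 24 ≠ 0, so this is an N-position: the player to move can win.

Winning position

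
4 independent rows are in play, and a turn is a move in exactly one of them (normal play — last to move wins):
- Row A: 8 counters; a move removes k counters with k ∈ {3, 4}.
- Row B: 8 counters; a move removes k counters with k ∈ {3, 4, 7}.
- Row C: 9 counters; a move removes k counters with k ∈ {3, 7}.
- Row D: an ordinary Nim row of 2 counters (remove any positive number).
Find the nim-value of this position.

1

Build the Grundy sequence for row A with g(k) = mex{g(k−s) : s ∈ {3, 4}, s ≤ k}:
g(0) = mex{} = 0
g(1) = mex{} = 0
g(2) = mex{} = 0
g(3) = mex{0} = 1
g(4) = mex{0} = 1
g(5) = mex{0} = 1
g(6) = mex{0,1} = 2
g(7) = mex{1} = 0
g(8) = mex{1} = 0
So g(8) = 0.
Build the Grundy sequence for row B with g(k) = mex{g(k−s) : s ∈ {3, 4, 7}, s ≤ k}:
k:     0  1  2  3  4  5  6  7  8
g(k):  0  0  0  1  1  1  2  2  2
So g(8) = 2.
Build the Grundy sequence for row C with g(k) = mex{g(k−s) : s ∈ {3, 7}, s ≤ k}:
k:     0  1  2  3  4  5  6  7  8  9
g(k):  0  0  0  1  1  1  0  2  2  1
So g(9) = 1.
Row D is a plain Nim row of size 2, so its Grundy value is 2.
By the Sprague-Grundy theorem, the Grundy value of a sum of independent games is the XOR of the component values.
Combined value = 0 ⊕ 2 ⊕ 1 ⊕ 2 = 1.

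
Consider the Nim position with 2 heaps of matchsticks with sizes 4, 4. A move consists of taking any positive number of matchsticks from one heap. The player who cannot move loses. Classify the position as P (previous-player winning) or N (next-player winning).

P-position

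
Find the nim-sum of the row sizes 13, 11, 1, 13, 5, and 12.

In binary:
  1101  (13)
  1011  (11)
  0001  (1)
  1101  (13)
  0101  (5)
  1100  (12)
  ----
  0011  (3)

3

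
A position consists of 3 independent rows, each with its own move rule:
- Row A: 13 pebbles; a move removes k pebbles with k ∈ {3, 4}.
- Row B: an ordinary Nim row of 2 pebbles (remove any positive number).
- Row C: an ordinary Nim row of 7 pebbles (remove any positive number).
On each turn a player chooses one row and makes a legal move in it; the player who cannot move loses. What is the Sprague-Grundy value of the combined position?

7

Build the Grundy sequence for row A with g(k) = mex{g(k−s) : s ∈ {3, 4}, s ≤ k}:
g(0) = mex{} = 0
g(1) = mex{} = 0
g(2) = mex{} = 0
g(3) = mex{0} = 1
g(4) = mex{0} = 1
g(5) = mex{0} = 1
g(6) = mex{0,1} = 2
g(7) = mex{1} = 0
g(8) = mex{1} = 0
g(9) = mex{1,2} = 0
g(10) = mex{0,2} = 1
g(11) = mex{0} = 1
g(12) = mex{0} = 1
g(13) = mex{0,1} = 2
So g(13) = 2.
Row B is a plain Nim row of size 2, so its Grundy value is 2.
Row C is a plain Nim row of size 7, so its Grundy value is 7.
The value of a disjunctive sum is the nim-sum of the parts.
Combined value = 2 ⊕ 2 ⊕ 7 = 7.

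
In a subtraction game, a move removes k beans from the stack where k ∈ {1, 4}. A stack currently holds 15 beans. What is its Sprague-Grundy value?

0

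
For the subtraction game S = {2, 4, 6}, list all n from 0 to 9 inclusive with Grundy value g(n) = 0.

0, 1, 8, 9

Grundy values for subtraction set {2, 4, 6}:
k:     0  1  2  3  4  5  6  7  8  9
g(k):  0  0  1  1  2  2  3  3  0  0
The P-positions (g = 0) in 0..9 are 0, 1, 8, 9.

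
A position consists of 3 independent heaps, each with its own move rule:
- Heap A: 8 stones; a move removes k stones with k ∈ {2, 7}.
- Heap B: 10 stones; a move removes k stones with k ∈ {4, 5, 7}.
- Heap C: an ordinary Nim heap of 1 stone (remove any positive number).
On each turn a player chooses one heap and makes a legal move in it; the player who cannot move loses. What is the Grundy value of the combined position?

Build the Grundy sequence for heap A with g(k) = mex{g(k−s) : s ∈ {2, 7}, s ≤ k}:
k:     0  1  2  3  4  5  6  7  8
g(k):  0  0  1  1  0  0  1  1  2
So g(8) = 2.
Grundy values for heap B (subtraction set {4, 5, 7}):
g(0) = mex{} = 0
g(1) = mex{} = 0
g(2) = mex{} = 0
g(3) = mex{} = 0
g(4) = mex{0} = 1
g(5) = mex{0} = 1
g(6) = mex{0} = 1
g(7) = mex{0} = 1
g(8) = mex{0,1} = 2
g(9) = mex{0,1} = 2
g(10) = mex{0,1} = 2
So g(10) = 2.
Heap C is a plain Nim heap of size 1, so its Grundy value is 1.
By the Sprague-Grundy theorem, the Grundy value of a sum of independent games is the XOR of the component values.
Combined value = 2 ⊕ 2 ⊕ 1 = 1.

1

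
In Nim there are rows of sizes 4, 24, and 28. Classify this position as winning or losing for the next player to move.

Bitwise XOR of the heap sizes:
  00100  (4)
  11000  (24)
  11100  (28)
  -----
  00000  (0)
The nim-sum is 0, so this is a P-position: the player to move is in a losing position under optimal play.

Losing position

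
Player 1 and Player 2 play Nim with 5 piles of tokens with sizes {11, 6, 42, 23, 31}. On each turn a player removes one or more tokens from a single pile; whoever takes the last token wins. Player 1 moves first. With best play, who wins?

Player 1 wins

Write each in binary and XOR column by column:
  001011  (11)
  000110  (6)
  101010  (42)
  010111  (23)
  011111  (31)
  ------
  101111  (47)
The nim-sum is 47 ≠ 0, so this is an N-position: the player to move can win; Player 1 has a winning move.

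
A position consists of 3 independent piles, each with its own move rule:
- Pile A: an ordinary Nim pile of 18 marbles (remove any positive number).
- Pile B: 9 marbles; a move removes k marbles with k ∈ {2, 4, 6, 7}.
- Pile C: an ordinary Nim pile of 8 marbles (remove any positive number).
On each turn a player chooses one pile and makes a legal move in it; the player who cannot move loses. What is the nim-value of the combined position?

26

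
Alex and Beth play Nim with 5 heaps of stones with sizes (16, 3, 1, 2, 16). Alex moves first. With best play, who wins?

Beth wins

Nim-sum: 16 ⊕ 3 ⊕ 1 ⊕ 2 ⊕ 16 = 0.
The nim-sum is 0, so this is a P-position: the player to move is in a losing position under optimal play; Alex is about to move from it and so loses — Beth wins.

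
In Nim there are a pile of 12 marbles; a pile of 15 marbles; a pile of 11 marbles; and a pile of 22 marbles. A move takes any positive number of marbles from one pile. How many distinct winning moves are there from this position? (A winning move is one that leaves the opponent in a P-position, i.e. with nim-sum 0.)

1

Write each in binary and XOR column by column:
  01100  (12)
  01111  (15)
  01011  (11)
  10110  (22)
  -----
  11110  (30)
The overall nim-sum is X = 30. A pile of size p has a winning move iff p XOR X < p (reduce it to p XOR X).
  12: 12 XOR 30 = 18 ≥ 12 — no move.
  15: 15 XOR 30 = 17 ≥ 15 — no move.
  11: 11 XOR 30 = 21 ≥ 11 — no move.
  22: 22 XOR 30 = 8 < 22 — winning move (to 8).
That gives 1 winning move.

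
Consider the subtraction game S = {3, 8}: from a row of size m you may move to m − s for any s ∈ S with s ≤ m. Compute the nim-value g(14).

Build the Grundy sequence with g(k) = mex{g(k−s) : s ∈ {3, 8}, s ≤ k}:
k:     0  1  2  3  4  5  6  7  8  9 10 11 12 13 14
g(k):  0  0  0  1  1  1  0  0  2  1  1  0  0  0  1
So g(14) = 1.

1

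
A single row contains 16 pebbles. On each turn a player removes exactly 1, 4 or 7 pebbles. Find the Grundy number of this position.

0

Grundy values for subtraction set {1, 4, 7}:
k:     0  1  2  3  4  5  6  7  8  9 10 11 12 13 14 15 16
g(k):  0  1  0  1  2  0  1  2  0  1  0  1  2  0  1  2  0
So g(16) = 0.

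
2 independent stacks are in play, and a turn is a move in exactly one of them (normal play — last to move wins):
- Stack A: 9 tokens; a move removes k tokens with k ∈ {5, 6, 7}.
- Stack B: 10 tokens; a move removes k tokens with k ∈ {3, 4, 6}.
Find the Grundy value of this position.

1

Grundy values for stack A (subtraction set {5, 6, 7}):
g(0) = mex{} = 0
g(1) = mex{} = 0
g(2) = mex{} = 0
g(3) = mex{} = 0
g(4) = mex{} = 0
g(5) = mex{0} = 1
g(6) = mex{0} = 1
g(7) = mex{0} = 1
g(8) = mex{0} = 1
g(9) = mex{0} = 1
So g(9) = 1.
For stack B, compute g(0), g(1), … with moves {3, 4, 6}:
k:     0  1  2  3  4  5  6  7  8  9 10
g(k):  0  0  0  1  1  1  2  2  2  0  0
So g(10) = 0.
The value of a disjunctive sum is the nim-sum of the parts.
Combined value = 1 ⊕ 0 = 1.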